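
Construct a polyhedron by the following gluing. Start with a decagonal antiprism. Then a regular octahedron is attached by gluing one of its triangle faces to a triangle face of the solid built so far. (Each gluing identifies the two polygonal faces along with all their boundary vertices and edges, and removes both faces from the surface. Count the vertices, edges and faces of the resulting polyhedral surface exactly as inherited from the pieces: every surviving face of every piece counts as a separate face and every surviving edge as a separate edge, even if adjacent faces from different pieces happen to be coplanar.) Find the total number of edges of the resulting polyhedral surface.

49

A decagonal antiprism: V=20, E=40, F=22.
Attach a regular octahedron (V=6, E=12, F=8) along a 3-gon: merge 3 vertices and 3 edges, delete both glued faces → V=23, E=49, F=28.
Check: V − E + F = 23 − 49 + 28 = 2.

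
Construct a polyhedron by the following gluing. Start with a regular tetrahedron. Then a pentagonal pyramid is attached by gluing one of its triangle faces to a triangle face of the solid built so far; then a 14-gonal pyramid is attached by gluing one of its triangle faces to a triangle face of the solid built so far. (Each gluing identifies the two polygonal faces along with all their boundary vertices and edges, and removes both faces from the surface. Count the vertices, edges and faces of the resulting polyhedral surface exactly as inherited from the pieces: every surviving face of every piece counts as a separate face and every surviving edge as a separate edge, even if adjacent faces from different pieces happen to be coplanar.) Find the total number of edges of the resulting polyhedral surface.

A regular tetrahedron: V=4, E=6, F=4.
Attach a pentagonal pyramid (V=6, E=10, F=6) along a 3-gon: merge 3 vertices and 3 edges, delete both glued faces → V=7, E=13, F=8.
Attach a 14-gonal pyramid (V=15, E=28, F=15) along a 3-gon: merge 3 vertices and 3 edges, delete both glued faces → V=19, E=38, F=21.
Check: V − E + F = 19 − 38 + 21 = 2.

38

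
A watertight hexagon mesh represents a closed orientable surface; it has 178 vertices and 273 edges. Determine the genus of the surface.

3

Every face is a hexagon and each edge borders two faces, so 6F = 2·273, giving F = 91.
χ = V − E + F = 178 − 273 + 91 = -4.
For a closed orientable surface χ = 2 − 2g, so g = (2 − (-4))/2 = 3.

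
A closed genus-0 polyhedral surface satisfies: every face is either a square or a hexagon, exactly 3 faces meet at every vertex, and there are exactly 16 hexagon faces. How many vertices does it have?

40

Let x be the number of squares; then F = 16 + x.
Edge–face incidences: 2E = 6·16 + 4·x = 96 + 4x.
Every vertex has degree 3, so 3V = 2E.
Euler: V − E + F = 2 ⇒ (2E)/3 − E + (16 + x) = 2.
Multiply by 6: 2·(2E) − 3·(2E) + 6·(16 + x) = 12, i.e. 96 + 6x − (96 + 4x) = 12.
Collecting terms: 2x = 12, so x = 6.
Then 2E = 96 + 4·6 = 120, so E = 60, V = 2E/3 = 40, F = 16 + 6 = 22.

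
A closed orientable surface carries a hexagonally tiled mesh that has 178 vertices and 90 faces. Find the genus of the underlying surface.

2

Every face is a hexagon, so 2E = 6·90 = 540, giving E = 270.
χ = V − E + F = 178 − 270 + 90 = -2.
For a closed orientable surface χ = 2 − 2g, so g = (2 − (-2))/2 = 2.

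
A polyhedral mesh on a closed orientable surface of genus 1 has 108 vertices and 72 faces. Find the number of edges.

180

For a closed orientable surface of genus 1, χ = 2 − 2·1 = 0.
E = V + F − (0) = 108 + 72 − (0) = 180.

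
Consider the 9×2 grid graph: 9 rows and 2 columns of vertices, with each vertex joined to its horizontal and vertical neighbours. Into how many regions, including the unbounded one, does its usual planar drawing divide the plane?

The grid has V = 9·2 = 18 vertices and E = 9·1 + 2·8 = 25 edges.
F = 2 − V + E = 2 − 18 + 25 = 9.

9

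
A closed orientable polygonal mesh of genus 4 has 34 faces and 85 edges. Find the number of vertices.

45

For a closed orientable surface of genus 4, χ = 2 − 2·4 = -6.
V = -6 + E − F = -6 + 85 − 34 = 45.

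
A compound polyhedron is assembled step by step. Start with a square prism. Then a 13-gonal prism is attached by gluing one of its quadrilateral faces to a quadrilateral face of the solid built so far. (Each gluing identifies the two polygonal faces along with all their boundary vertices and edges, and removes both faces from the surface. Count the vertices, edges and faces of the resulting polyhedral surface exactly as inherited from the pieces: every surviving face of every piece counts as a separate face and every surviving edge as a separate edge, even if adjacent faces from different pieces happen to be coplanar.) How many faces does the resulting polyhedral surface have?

A square prism: V=8, E=12, F=6.
Attach a 13-gonal prism (V=26, E=39, F=15) along a 4-gon: merge 4 vertices and 4 edges, delete both glued faces → V=30, E=47, F=19.
Check: V − E + F = 30 − 47 + 19 = 2.

19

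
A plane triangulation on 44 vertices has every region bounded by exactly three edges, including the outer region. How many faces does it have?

84

In a plane triangulation 3F = 2E and V − E + F = 2, so F = 2V − 4 = 2·44 − 4 = 84.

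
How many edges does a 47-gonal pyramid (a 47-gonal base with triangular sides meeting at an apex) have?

A pyramid on an n-gon base has one n-gon and n triangles: V = 47 + 1 = 48, E = 2·47 = 94, F = 47 + 1 = 48.
Check: V − E + F = 48 − 94 + 48 = 2.

94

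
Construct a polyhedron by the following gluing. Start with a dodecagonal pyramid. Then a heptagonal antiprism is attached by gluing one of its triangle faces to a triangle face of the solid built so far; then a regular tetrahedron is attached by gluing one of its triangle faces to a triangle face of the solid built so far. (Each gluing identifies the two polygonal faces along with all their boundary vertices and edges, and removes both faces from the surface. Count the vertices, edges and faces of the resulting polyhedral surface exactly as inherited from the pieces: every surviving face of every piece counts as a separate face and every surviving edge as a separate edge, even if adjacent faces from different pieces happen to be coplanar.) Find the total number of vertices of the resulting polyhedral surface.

A dodecagonal pyramid: V=13, E=24, F=13.
Attach a heptagonal antiprism (V=14, E=28, F=16) along a 3-gon: merge 3 vertices and 3 edges, delete both glued faces → V=24, E=49, F=27.
Attach a regular tetrahedron (V=4, E=6, F=4) along a 3-gon: merge 3 vertices and 3 edges, delete both glued faces → V=25, E=52, F=29.
Check: V − E + F = 25 − 52 + 29 = 2.

25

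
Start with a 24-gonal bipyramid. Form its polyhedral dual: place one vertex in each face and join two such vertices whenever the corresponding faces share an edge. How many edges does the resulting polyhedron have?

72

The base solid has V = 26, E = 72, F = 48.
The dual swaps V and F and preserves E: V′ = F = 48, E′ = E = 72, F′ = V = 26.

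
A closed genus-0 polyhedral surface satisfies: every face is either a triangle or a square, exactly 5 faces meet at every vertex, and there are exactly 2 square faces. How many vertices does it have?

Let x be the number of triangles; then F = 2 + x.
Edge–face incidences: 2E = 4·2 + 3·x = 8 + 3x.
Every vertex has degree 5, so 5V = 2E.
Euler: V − E + F = 2 ⇒ (2E)/5 − E + (2 + x) = 2.
Multiply by 10: 2·(2E) − 5·(2E) + 10·(2 + x) = 20, i.e. 20 + 10x − 3·(8 + 3x) = 20.
Collecting terms: x − 4 = 20, so x = 24.
Then 2E = 8 + 3·24 = 80, so E = 40, V = 2E/5 = 16, F = 2 + 24 = 26.

16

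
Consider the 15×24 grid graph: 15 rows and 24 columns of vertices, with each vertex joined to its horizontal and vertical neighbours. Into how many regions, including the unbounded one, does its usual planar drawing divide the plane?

The grid has V = 15·24 = 360 vertices and E = 15·23 + 24·14 = 681 edges.
F = 2 − V + E = 2 − 360 + 681 = 323.

323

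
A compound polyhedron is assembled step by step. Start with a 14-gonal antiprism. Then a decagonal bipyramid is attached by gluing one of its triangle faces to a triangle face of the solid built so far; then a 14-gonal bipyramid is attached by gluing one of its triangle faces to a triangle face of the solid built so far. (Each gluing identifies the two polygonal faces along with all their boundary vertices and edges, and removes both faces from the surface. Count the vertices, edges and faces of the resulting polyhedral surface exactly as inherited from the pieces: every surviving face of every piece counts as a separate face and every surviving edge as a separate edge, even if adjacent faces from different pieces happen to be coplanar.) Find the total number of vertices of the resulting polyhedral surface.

A 14-gonal antiprism: V=28, E=56, F=30.
Attach a decagonal bipyramid (V=12, E=30, F=20) along a 3-gon: merge 3 vertices and 3 edges, delete both glued faces → V=37, E=83, F=48.
Attach a 14-gonal bipyramid (V=16, E=42, F=28) along a 3-gon: merge 3 vertices and 3 edges, delete both glued faces → V=50, E=122, F=74.
Check: V − E + F = 50 − 122 + 74 = 2.

50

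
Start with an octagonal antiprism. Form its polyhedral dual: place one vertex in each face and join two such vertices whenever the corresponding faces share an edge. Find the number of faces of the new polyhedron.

The base solid has V = 16, E = 32, F = 18.
The dual swaps V and F and preserves E: V′ = F = 18, E′ = E = 32, F′ = V = 16.

16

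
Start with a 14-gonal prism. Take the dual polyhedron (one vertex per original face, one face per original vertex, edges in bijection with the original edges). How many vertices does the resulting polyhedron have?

16

The base solid has V = 28, E = 42, F = 16.
The dual swaps V and F and preserves E: V′ = F = 16, E′ = E = 42, F′ = V = 28.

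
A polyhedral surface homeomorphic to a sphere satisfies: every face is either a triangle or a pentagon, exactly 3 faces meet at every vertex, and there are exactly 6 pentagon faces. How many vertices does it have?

Let x be the number of triangles; then F = 6 + x.
Edge–face incidences: 2E = 5·6 + 3·x = 30 + 3x.
Every vertex has degree 3, so 3V = 2E.
Euler: V − E + F = 2 ⇒ (2E)/3 − E + (6 + x) = 2.
Multiply by 6: 2·(2E) − 3·(2E) + 6·(6 + x) = 12, i.e. 36 + 6x − (30 + 3x) = 12.
Collecting terms: 3x + 6 = 12, so 3x = 6, so x = 2.
Then 2E = 30 + 3·2 = 36, so E = 18, V = 2E/3 = 12, F = 6 + 2 = 8.

12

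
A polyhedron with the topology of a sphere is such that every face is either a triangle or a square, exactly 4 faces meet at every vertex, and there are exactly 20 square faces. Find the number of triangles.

Let x be the number of triangles; then F = 20 + x.
Edge–face incidences: 2E = 4·20 + 3·x = 80 + 3x.
Every vertex has degree 4, so 4V = 2E.
Euler: V − E + F = 2 ⇒ (2E)/4 − E + (20 + x) = 2.
Multiply by 8: 2·(2E) − 4·(2E) + 8·(20 + x) = 16, i.e. 160 + 8x − 2·(80 + 3x) = 16.
Collecting terms: 2x = 16, so x = 8.
Then 2E = 80 + 3·8 = 104, so E = 52, V = 2E/4 = 26, F = 20 + 8 = 28.

8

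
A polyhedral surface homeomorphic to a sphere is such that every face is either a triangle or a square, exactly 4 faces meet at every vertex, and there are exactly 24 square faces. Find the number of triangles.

Let x be the number of triangles; then F = 24 + x.
Edge–face incidences: 2E = 4·24 + 3·x = 96 + 3x.
Every vertex has degree 4, so 4V = 2E.
Euler: V − E + F = 2 ⇒ (2E)/4 − E + (24 + x) = 2.
Multiply by 8: 2·(2E) − 4·(2E) + 8·(24 + x) = 16, i.e. 192 + 8x − 2·(96 + 3x) = 16.
Collecting terms: 2x = 16, so x = 8.
Then 2E = 96 + 3·8 = 120, so E = 60, V = 2E/4 = 30, F = 24 + 8 = 32.

8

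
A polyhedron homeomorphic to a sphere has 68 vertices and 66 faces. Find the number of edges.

132

Here V − E + F = 2.
E = V + F − (2) = 68 + 66 − (2) = 132.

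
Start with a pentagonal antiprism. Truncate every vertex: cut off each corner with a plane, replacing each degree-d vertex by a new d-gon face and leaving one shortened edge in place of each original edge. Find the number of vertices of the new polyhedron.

The base solid has V = 10, E = 20, F = 12.
Truncation replaces each original edge-end by a new vertex, so V′ = 2E = 40.
Each original edge survives, and each old vertex of degree d contributes d new edges; summing degrees gives Σd = 2E, so E′ = E + 2E = 3E = 60.
Each original face survives and each original vertex becomes one new face: F′ = F + V = 22.

40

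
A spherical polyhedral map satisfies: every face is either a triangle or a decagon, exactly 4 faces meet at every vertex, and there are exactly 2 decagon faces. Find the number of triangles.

20

Let x be the number of triangles; then F = 2 + x.
Edge–face incidences: 2E = 10·2 + 3·x = 20 + 3x.
Every vertex has degree 4, so 4V = 2E.
Euler: V − E + F = 2 ⇒ (2E)/4 − E + (2 + x) = 2.
Multiply by 8: 2·(2E) − 4·(2E) + 8·(2 + x) = 16, i.e. 16 + 8x − 2·(20 + 3x) = 16.
Collecting terms: 2x − 24 = 16, so 2x = 40, so x = 20.
Then 2E = 20 + 3·20 = 80, so E = 40, V = 2E/4 = 20, F = 2 + 20 = 22.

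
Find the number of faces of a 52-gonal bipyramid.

A bipyramid over an n-gon has 2n triangular faces and n + 2 vertices: V = 52 + 2 = 54, E = 3·52 = 156, F = 2·52 = 104.
Check: V − E + F = 54 − 156 + 104 = 2.

104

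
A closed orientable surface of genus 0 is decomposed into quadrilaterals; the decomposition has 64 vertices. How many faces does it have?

χ = 2 − 2·0 = 2, and every face is a square so 4F = 2E.
V − E + F = 2 with E = 4F/2 gives 64 − (4/2 − 1)·F = 2, so F = 62 and E = 124.

62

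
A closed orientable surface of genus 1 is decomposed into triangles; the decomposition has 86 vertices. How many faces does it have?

χ = 2 − 2·1 = 0, and every face is a triangle so 3F = 2E.
V − E + F = 0 with E = 3F/2 gives 86 − (3/2 − 1)·F = 0, so F = 172 and E = 258.

172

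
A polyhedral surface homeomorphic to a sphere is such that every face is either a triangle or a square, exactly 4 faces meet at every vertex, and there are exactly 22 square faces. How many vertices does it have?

Let x be the number of triangles; then F = 22 + x.
Edge–face incidences: 2E = 4·22 + 3·x = 88 + 3x.
Every vertex has degree 4, so 4V = 2E.
Euler: V − E + F = 2 ⇒ (2E)/4 − E + (22 + x) = 2.
Multiply by 8: 2·(2E) − 4·(2E) + 8·(22 + x) = 16, i.e. 176 + 8x − 2·(88 + 3x) = 16.
Collecting terms: 2x = 16, so x = 8.
Then 2E = 88 + 3·8 = 112, so E = 56, V = 2E/4 = 28, F = 22 + 8 = 30.

28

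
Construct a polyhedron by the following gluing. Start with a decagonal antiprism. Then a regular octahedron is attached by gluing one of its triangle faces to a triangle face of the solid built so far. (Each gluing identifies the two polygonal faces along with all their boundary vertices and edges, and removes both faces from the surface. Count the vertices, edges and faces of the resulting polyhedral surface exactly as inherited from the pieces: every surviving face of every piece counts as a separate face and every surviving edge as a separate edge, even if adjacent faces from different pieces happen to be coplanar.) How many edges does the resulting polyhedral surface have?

A decagonal antiprism: V=20, E=40, F=22.
Attach a regular octahedron (V=6, E=12, F=8) along a 3-gon: merge 3 vertices and 3 edges, delete both glued faces → V=23, E=49, F=28.
Check: V − E + F = 23 − 49 + 28 = 2.

49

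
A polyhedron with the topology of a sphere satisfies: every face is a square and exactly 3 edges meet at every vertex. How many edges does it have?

Each face has 4 edges and each edge borders two faces, so 2E = 4F.
Each vertex has degree 3, so 3V = 2E and hence V = 4F/3.
Euler: V − E + F = 2 ⇒ (4F/3) − (4F/2) + F = 2.
Multiply by 6: (8 − 12 + 6)F = 12, i.e. 2F = 12.
So F = 6, E = 4·6/2 = 12, V = 4·6/3 = 8.

12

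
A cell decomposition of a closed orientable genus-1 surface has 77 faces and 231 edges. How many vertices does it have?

For a closed orientable surface of genus 1, χ = 2 − 2·1 = 0.
V = 0 + E − F = 0 + 231 − 77 = 154.

154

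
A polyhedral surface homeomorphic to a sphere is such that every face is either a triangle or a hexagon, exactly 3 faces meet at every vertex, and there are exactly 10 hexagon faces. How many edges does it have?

36

Let x be the number of triangles; then F = 10 + x.
Edge–face incidences: 2E = 6·10 + 3·x = 60 + 3x.
Every vertex has degree 3, so 3V = 2E.
Euler: V − E + F = 2 ⇒ (2E)/3 − E + (10 + x) = 2.
Multiply by 6: 2·(2E) − 3·(2E) + 6·(10 + x) = 12, i.e. 60 + 6x − (60 + 3x) = 12.
Collecting terms: 3x = 12, so x = 4.
Then 2E = 60 + 3·4 = 72, so E = 36, V = 2E/3 = 24, F = 10 + 4 = 14.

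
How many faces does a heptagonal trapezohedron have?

The n-trapezohedron (dual of the n-antiprism) has V = 2·7 + 2 = 16, E = 4·7 = 28, F = 2·7 = 14.

14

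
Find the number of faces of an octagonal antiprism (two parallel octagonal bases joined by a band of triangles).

An antiprism on an n-gon has two n-gon caps and 2n triangles: V = 2·8 = 16, E = 4·8 = 32, F = 2·8 + 2 = 18.

18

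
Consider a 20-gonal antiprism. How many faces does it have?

An antiprism on an n-gon has two n-gon caps and 2n triangles: V = 2·20 = 40, E = 4·20 = 80, F = 2·20 + 2 = 42.
Check: V − E + F = 40 − 80 + 42 = 2.

42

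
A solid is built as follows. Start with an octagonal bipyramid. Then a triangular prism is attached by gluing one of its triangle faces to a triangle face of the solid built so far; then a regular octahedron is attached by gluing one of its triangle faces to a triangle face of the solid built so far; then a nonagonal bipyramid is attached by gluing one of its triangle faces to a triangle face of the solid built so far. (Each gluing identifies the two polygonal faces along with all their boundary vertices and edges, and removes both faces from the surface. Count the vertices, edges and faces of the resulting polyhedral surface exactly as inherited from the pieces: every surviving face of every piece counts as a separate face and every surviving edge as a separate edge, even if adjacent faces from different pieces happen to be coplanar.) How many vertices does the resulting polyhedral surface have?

24

An octagonal bipyramid: V=10, E=24, F=16.
Attach a triangular prism (V=6, E=9, F=5) along a 3-gon: merge 3 vertices and 3 edges, delete both glued faces → V=13, E=30, F=19.
Attach a regular octahedron (V=6, E=12, F=8) along a 3-gon: merge 3 vertices and 3 edges, delete both glued faces → V=16, E=39, F=25.
Attach a nonagonal bipyramid (V=11, E=27, F=18) along a 3-gon: merge 3 vertices and 3 edges, delete both glued faces → V=24, E=63, F=41.
Check: V − E + F = 24 − 63 + 41 = 2.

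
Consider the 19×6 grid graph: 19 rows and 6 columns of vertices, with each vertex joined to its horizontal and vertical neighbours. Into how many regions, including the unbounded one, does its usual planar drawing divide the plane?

91

The grid has V = 19·6 = 114 vertices and E = 19·5 + 6·18 = 203 edges.
F = 2 − V + E = 2 − 114 + 203 = 91.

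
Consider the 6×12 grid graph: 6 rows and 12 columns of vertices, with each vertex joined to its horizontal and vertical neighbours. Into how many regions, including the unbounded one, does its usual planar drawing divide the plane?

The grid has V = 6·12 = 72 vertices and E = 6·11 + 12·5 = 126 edges.
F = 2 − V + E = 2 − 72 + 126 = 56.

56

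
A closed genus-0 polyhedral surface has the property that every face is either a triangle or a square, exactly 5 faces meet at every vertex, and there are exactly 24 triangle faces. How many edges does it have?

Let x be the number of squares; then F = 24 + x.
Edge–face incidences: 2E = 3·24 + 4·x = 72 + 4x.
Every vertex has degree 5, so 5V = 2E.
Euler: V − E + F = 2 ⇒ (2E)/5 − E + (24 + x) = 2.
Multiply by 10: 2·(2E) − 5·(2E) + 10·(24 + x) = 20, i.e. 240 + 10x − 3·(72 + 4x) = 20.
Collecting terms: −2x + 24 = 20, so −2x = −4, so x = 2.
Then 2E = 72 + 4·2 = 80, so E = 40, V = 2E/5 = 16, F = 24 + 2 = 26.

40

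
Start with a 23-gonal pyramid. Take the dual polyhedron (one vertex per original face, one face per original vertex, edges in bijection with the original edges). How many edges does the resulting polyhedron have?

46

The base solid has V = 24, E = 46, F = 24.
The dual swaps V and F and preserves E: V′ = F = 24, E′ = E = 46, F′ = V = 24.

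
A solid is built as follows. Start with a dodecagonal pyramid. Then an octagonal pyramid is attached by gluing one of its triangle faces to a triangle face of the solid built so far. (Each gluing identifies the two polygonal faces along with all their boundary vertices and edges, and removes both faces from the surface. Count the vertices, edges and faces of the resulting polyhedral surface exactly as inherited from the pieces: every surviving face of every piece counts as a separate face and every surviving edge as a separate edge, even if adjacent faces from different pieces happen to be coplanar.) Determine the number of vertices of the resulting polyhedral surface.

19

A dodecagonal pyramid: V=13, E=24, F=13.
Attach an octagonal pyramid (V=9, E=16, F=9) along a 3-gon: merge 3 vertices and 3 edges, delete both glued faces → V=19, E=37, F=20.
Check: V − E + F = 19 − 37 + 20 = 2.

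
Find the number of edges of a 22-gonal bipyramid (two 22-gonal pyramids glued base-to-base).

A bipyramid over an n-gon has 2n triangular faces and n + 2 vertices: V = 22 + 2 = 24, E = 3·22 = 66, F = 2·22 = 44.
Check: V − E + F = 24 − 66 + 44 = 2.

66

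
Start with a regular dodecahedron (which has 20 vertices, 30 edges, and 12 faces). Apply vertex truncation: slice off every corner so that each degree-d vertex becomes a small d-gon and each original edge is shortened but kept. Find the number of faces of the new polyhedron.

32

Truncation replaces each original edge-end by a new vertex, so V′ = 2E = 60.
Each original edge survives, and each old vertex of degree d contributes d new edges; summing degrees gives Σd = 2E, so E′ = E + 2E = 3E = 90.
Each original face survives and each original vertex becomes one new face: F′ = F + V = 32.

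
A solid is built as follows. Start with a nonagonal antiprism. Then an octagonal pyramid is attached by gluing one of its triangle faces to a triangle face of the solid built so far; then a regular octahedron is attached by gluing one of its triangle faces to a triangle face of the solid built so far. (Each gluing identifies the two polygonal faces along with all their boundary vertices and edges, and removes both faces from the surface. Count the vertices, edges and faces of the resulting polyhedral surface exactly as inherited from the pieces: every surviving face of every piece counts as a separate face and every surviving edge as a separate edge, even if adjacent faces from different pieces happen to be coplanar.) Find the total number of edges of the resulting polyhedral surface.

58

A nonagonal antiprism: V=18, E=36, F=20.
Attach an octagonal pyramid (V=9, E=16, F=9) along a 3-gon: merge 3 vertices and 3 edges, delete both glued faces → V=24, E=49, F=27.
Attach a regular octahedron (V=6, E=12, F=8) along a 3-gon: merge 3 vertices and 3 edges, delete both glued faces → V=27, E=58, F=33.
Check: V − E + F = 27 − 58 + 33 = 2.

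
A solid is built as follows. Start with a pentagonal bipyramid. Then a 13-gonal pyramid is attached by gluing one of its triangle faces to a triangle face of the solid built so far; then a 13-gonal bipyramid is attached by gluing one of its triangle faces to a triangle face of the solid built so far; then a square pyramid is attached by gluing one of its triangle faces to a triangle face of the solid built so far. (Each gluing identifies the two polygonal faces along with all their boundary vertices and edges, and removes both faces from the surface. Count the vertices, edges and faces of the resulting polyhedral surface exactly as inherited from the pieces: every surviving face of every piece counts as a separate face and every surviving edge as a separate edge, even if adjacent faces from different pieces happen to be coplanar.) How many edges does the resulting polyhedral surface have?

A pentagonal bipyramid: V=7, E=15, F=10.
Attach a 13-gonal pyramid (V=14, E=26, F=14) along a 3-gon: merge 3 vertices and 3 edges, delete both glued faces → V=18, E=38, F=22.
Attach a 13-gonal bipyramid (V=15, E=39, F=26) along a 3-gon: merge 3 vertices and 3 edges, delete both glued faces → V=30, E=74, F=46.
Attach a square pyramid (V=5, E=8, F=5) along a 3-gon: merge 3 vertices and 3 edges, delete both glued faces → V=32, E=79, F=49.
Check: V − E + F = 32 − 79 + 49 = 2.

79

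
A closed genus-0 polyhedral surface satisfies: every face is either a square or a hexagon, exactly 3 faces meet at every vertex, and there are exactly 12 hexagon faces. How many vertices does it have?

32

Let x be the number of squares; then F = 12 + x.
Edge–face incidences: 2E = 6·12 + 4·x = 72 + 4x.
Every vertex has degree 3, so 3V = 2E.
Euler: V − E + F = 2 ⇒ (2E)/3 − E + (12 + x) = 2.
Multiply by 6: 2·(2E) − 3·(2E) + 6·(12 + x) = 12, i.e. 72 + 6x − (72 + 4x) = 12.
Collecting terms: 2x = 12, so x = 6.
Then 2E = 72 + 4·6 = 96, so E = 48, V = 2E/3 = 32, F = 12 + 6 = 18.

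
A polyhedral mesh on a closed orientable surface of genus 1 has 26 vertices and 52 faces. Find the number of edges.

78

For a closed orientable surface of genus 1, χ = 2 − 2·1 = 0.
E = V + F − (0) = 26 + 52 − (0) = 78.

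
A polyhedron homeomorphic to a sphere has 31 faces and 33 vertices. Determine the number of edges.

Here V − E + F = 2.
E = V + F − (2) = 33 + 31 − (2) = 62.

62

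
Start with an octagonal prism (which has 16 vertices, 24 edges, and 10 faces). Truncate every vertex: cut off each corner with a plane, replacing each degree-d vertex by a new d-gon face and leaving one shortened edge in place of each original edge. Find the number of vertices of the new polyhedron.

48

Truncation replaces each original edge-end by a new vertex, so V′ = 2E = 48.
Each original edge survives, and each old vertex of degree d contributes d new edges; summing degrees gives Σd = 2E, so E′ = E + 2E = 3E = 72.
Each original face survives and each original vertex becomes one new face: F′ = F + V = 26.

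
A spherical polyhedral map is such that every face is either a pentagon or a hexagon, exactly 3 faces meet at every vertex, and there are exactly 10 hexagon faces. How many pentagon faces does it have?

Let x be the number of pentagons; then F = 10 + x.
Edge–face incidences: 2E = 6·10 + 5·x = 60 + 5x.
Every vertex has degree 3, so 3V = 2E.
Euler: V − E + F = 2 ⇒ (2E)/3 − E + (10 + x) = 2.
Multiply by 6: 2·(2E) − 3·(2E) + 6·(10 + x) = 12, i.e. 60 + 6x − (60 + 5x) = 12.
Collecting terms: x = 12.
Then 2E = 60 + 5·12 = 120, so E = 60, V = 2E/3 = 40, F = 10 + 12 = 22.

12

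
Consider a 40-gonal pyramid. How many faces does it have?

A pyramid on an n-gon base has one n-gon and n triangles: V = 40 + 1 = 41, E = 2·40 = 80, F = 40 + 1 = 41.

41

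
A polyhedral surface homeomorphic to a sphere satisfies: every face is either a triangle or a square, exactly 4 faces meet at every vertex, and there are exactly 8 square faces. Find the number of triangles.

Let x be the number of triangles; then F = 8 + x.
Edge–face incidences: 2E = 4·8 + 3·x = 32 + 3x.
Every vertex has degree 4, so 4V = 2E.
Euler: V − E + F = 2 ⇒ (2E)/4 − E + (8 + x) = 2.
Multiply by 8: 2·(2E) − 4·(2E) + 8·(8 + x) = 16, i.e. 64 + 8x − 2·(32 + 3x) = 16.
Collecting terms: 2x = 16, so x = 8.
Then 2E = 32 + 3·8 = 56, so E = 28, V = 2E/4 = 14, F = 8 + 8 = 16.

8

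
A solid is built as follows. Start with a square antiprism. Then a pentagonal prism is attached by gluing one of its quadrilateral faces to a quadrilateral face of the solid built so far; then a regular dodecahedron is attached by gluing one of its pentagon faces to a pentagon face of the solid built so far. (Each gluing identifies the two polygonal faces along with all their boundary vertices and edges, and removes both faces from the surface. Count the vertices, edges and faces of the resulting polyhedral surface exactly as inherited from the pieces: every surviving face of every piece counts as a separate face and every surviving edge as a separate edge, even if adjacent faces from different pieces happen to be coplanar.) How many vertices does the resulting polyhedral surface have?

A square antiprism: V=8, E=16, F=10.
Attach a pentagonal prism (V=10, E=15, F=7) along a 4-gon: merge 4 vertices and 4 edges, delete both glued faces → V=14, E=27, F=15.
Attach a regular dodecahedron (V=20, E=30, F=12) along a 5-gon: merge 5 vertices and 5 edges, delete both glued faces → V=29, E=52, F=25.
Check: V − E + F = 29 − 52 + 25 = 2.

29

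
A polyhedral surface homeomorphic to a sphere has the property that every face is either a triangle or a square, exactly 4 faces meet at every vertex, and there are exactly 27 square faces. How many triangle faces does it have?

Let x be the number of triangles; then F = 27 + x.
Edge–face incidences: 2E = 4·27 + 3·x = 108 + 3x.
Every vertex has degree 4, so 4V = 2E.
Euler: V − E + F = 2 ⇒ (2E)/4 − E + (27 + x) = 2.
Multiply by 8: 2·(2E) − 4·(2E) + 8·(27 + x) = 16, i.e. 216 + 8x − 2·(108 + 3x) = 16.
Collecting terms: 2x = 16, so x = 8.
Then 2E = 108 + 3·8 = 132, so E = 66, V = 2E/4 = 33, F = 27 + 8 = 35.

8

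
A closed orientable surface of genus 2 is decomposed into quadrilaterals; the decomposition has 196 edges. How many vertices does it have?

96

χ = 2 − 2·2 = -2, and every face is a square so 4F = 2E.
F = 2E/4 = 98. Then V = -2 + E − F = -2 + 196 − 98 = 96.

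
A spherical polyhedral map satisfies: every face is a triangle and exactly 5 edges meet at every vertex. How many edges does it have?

Each face has 3 edges and each edge borders two faces, so 2E = 3F.
Each vertex has degree 5, so 5V = 2E and hence V = 3F/5.
Euler: V − E + F = 2 ⇒ (3F/5) − (3F/2) + F = 2.
Multiply by 10: (6 − 15 + 10)F = 20, i.e. 1F = 20.
So F = 20, E = 3·20/2 = 30, V = 3·20/5 = 12.

30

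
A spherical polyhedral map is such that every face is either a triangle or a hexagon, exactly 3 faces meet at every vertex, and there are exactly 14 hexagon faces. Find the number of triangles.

Let x be the number of triangles; then F = 14 + x.
Edge–face incidences: 2E = 6·14 + 3·x = 84 + 3x.
Every vertex has degree 3, so 3V = 2E.
Euler: V − E + F = 2 ⇒ (2E)/3 − E + (14 + x) = 2.
Multiply by 6: 2·(2E) − 3·(2E) + 6·(14 + x) = 12, i.e. 84 + 6x − (84 + 3x) = 12.
Collecting terms: 3x = 12, so x = 4.
Then 2E = 84 + 3·4 = 96, so E = 48, V = 2E/3 = 32, F = 14 + 4 = 18.

4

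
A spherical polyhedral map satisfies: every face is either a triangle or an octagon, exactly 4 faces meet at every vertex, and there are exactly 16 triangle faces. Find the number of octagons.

2

Let x be the number of octagons; then F = 16 + x.
Edge–face incidences: 2E = 3·16 + 8·x = 48 + 8x.
Every vertex has degree 4, so 4V = 2E.
Euler: V − E + F = 2 ⇒ (2E)/4 − E + (16 + x) = 2.
Multiply by 8: 2·(2E) − 4·(2E) + 8·(16 + x) = 16, i.e. 128 + 8x − 2·(48 + 8x) = 16.
Collecting terms: −8x + 32 = 16, so −8x = −16, so x = 2.
Then 2E = 48 + 8·2 = 64, so E = 32, V = 2E/4 = 16, F = 16 + 2 = 18.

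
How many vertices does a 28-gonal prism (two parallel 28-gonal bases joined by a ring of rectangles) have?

A prism on an n-gon has two n-gon bases and n rectangular sides: V = 2·28 = 56, E = 3·28 = 84, F = 28 + 2 = 30.
Check: V − E + F = 56 − 84 + 30 = 2.

56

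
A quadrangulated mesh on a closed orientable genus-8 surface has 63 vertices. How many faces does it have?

χ = 2 − 2·8 = -14, and every face is a square so 4F = 2E.
V − E + F = -14 with E = 4F/2 gives 63 − (4/2 − 1)·F = -14, so F = 77 and E = 154.

77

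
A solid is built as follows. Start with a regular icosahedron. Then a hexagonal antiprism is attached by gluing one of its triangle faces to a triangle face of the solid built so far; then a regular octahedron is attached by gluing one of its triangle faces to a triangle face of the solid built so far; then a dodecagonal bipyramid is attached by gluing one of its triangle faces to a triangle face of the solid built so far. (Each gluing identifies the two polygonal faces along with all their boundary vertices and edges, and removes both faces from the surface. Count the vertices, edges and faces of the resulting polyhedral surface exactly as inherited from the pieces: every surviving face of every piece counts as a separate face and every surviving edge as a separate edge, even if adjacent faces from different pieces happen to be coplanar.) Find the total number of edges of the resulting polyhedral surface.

93

A regular icosahedron: V=12, E=30, F=20.
Attach a hexagonal antiprism (V=12, E=24, F=14) along a 3-gon: merge 3 vertices and 3 edges, delete both glued faces → V=21, E=51, F=32.
Attach a regular octahedron (V=6, E=12, F=8) along a 3-gon: merge 3 vertices and 3 edges, delete both glued faces → V=24, E=60, F=38.
Attach a dodecagonal bipyramid (V=14, E=36, F=24) along a 3-gon: merge 3 vertices and 3 edges, delete both glued faces → V=35, E=93, F=60.
Check: V − E + F = 35 − 93 + 60 = 2.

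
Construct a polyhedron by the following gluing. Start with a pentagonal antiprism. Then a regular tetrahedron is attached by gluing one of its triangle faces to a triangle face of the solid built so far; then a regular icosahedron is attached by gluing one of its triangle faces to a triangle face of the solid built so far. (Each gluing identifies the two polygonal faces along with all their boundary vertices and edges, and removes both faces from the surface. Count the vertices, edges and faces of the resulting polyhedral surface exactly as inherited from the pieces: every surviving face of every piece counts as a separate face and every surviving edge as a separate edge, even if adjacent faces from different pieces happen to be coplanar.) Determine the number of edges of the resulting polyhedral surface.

50

A pentagonal antiprism: V=10, E=20, F=12.
Attach a regular tetrahedron (V=4, E=6, F=4) along a 3-gon: merge 3 vertices and 3 edges, delete both glued faces → V=11, E=23, F=14.
Attach a regular icosahedron (V=12, E=30, F=20) along a 3-gon: merge 3 vertices and 3 edges, delete both glued faces → V=20, E=50, F=32.
Check: V − E + F = 20 − 50 + 32 = 2.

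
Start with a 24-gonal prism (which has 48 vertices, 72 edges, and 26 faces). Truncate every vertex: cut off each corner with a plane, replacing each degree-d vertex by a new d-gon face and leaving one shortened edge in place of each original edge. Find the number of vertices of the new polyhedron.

144

Truncation replaces each original edge-end by a new vertex, so V′ = 2E = 144.
Each original edge survives, and each old vertex of degree d contributes d new edges; summing degrees gives Σd = 2E, so E′ = E + 2E = 3E = 216.
Each original face survives and each original vertex becomes one new face: F′ = F + V = 74.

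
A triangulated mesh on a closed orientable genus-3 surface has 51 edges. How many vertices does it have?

χ = 2 − 2·3 = -4, and every face is a triangle so 3F = 2E.
F = 2E/3 = 34. Then V = -4 + E − F = -4 + 51 − 34 = 13.

13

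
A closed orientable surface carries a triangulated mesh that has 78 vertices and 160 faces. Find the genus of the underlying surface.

Every face is a triangle, so 2E = 3·160 = 480, giving E = 240.
χ = V − E + F = 78 − 240 + 160 = -2.
For a closed orientable surface χ = 2 − 2g, so g = (2 − (-2))/2 = 2.

2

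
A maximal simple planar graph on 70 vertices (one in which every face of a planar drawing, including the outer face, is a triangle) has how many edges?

204

In a plane triangulation 3F = 2E and V − E + F = 2, so E = 3V − 6 = 3·70 − 6 = 204.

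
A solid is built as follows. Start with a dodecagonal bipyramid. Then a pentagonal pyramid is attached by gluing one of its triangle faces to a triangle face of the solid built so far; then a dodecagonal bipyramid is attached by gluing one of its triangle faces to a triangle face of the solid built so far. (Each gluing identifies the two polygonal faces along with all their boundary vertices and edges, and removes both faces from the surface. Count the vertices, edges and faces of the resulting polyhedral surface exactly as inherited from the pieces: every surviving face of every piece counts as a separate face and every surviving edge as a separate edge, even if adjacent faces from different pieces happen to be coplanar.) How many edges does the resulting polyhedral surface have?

A dodecagonal bipyramid: V=14, E=36, F=24.
Attach a pentagonal pyramid (V=6, E=10, F=6) along a 3-gon: merge 3 vertices and 3 edges, delete both glued faces → V=17, E=43, F=28.
Attach a dodecagonal bipyramid (V=14, E=36, F=24) along a 3-gon: merge 3 vertices and 3 edges, delete both glued faces → V=28, E=76, F=50.
Check: V − E + F = 28 − 76 + 50 = 2.

76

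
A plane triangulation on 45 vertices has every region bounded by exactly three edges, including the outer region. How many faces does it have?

86

In a plane triangulation 3F = 2E and V − E + F = 2, so F = 2V − 4 = 2·45 − 4 = 86.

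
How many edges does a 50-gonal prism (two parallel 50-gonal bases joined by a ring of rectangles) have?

A prism on an n-gon has two n-gon bases and n rectangular sides: V = 2·50 = 100, E = 3·50 = 150, F = 50 + 2 = 52.

150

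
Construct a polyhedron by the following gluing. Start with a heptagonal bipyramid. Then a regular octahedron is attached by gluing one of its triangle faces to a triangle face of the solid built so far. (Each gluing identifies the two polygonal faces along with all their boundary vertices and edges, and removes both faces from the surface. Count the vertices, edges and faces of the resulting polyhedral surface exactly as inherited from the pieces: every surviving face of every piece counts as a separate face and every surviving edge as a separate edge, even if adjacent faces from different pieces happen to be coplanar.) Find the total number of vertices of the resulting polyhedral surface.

12

A heptagonal bipyramid: V=9, E=21, F=14.
Attach a regular octahedron (V=6, E=12, F=8) along a 3-gon: merge 3 vertices and 3 edges, delete both glued faces → V=12, E=30, F=20.
Check: V − E + F = 12 − 30 + 20 = 2.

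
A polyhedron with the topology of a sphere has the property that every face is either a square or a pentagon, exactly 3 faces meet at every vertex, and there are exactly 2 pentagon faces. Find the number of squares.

Let x be the number of squares; then F = 2 + x.
Edge–face incidences: 2E = 5·2 + 4·x = 10 + 4x.
Every vertex has degree 3, so 3V = 2E.
Euler: V − E + F = 2 ⇒ (2E)/3 − E + (2 + x) = 2.
Multiply by 6: 2·(2E) − 3·(2E) + 6·(2 + x) = 12, i.e. 12 + 6x − (10 + 4x) = 12.
Collecting terms: 2x + 2 = 12, so 2x = 10, so x = 5.
Then 2E = 10 + 4·5 = 30, so E = 15, V = 2E/3 = 10, F = 2 + 5 = 7.

5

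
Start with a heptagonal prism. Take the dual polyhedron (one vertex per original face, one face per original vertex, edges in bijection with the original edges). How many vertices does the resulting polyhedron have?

The base solid has V = 14, E = 21, F = 9.
The dual swaps V and F and preserves E: V′ = F = 9, E′ = E = 21, F′ = V = 14.

9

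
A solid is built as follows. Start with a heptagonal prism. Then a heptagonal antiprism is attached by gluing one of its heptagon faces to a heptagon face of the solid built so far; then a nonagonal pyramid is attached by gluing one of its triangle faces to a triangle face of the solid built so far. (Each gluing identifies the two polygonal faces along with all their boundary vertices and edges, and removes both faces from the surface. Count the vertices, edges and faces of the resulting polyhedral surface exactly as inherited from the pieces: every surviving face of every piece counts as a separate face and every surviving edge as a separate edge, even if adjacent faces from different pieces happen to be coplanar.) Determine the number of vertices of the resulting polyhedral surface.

28

A heptagonal prism: V=14, E=21, F=9.
Attach a heptagonal antiprism (V=14, E=28, F=16) along a 7-gon: merge 7 vertices and 7 edges, delete both glued faces → V=21, E=42, F=23.
Attach a nonagonal pyramid (V=10, E=18, F=10) along a 3-gon: merge 3 vertices and 3 edges, delete both glued faces → V=28, E=57, F=31.
Check: V − E + F = 28 − 57 + 31 = 2.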